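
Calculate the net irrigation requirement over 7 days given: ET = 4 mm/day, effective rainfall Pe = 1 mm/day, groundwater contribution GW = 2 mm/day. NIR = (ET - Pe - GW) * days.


Daily deficit = ET - Pe - GW = 4 - 1 - 2 = 1 mm/day
NIR = 1 * 7 = 7 mm

7.0000 mm


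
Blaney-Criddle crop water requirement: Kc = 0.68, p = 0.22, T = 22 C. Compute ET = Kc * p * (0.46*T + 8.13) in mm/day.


ET = Kc * p * (0.46*T + 8.13)
ET = 0.68 * 0.22 * (0.46*22 + 8.13)
ET = 0.68 * 0.22 * 18.2500

2.7302 mm/day


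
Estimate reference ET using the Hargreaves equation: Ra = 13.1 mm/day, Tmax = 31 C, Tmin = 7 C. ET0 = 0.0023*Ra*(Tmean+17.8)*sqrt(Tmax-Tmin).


Tmean = (Tmax + Tmin)/2 = (31 + 7)/2 = 19.0
ET0 = 0.0023 * 13.1 * (19.0 + 17.8) * sqrt(31 - 7)
ET0 = 0.0023 * 13.1 * 36.8 * 4.898979

5.4319 mm/day


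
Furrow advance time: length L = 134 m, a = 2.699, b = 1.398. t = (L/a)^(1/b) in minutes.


t = (L/a)^(1/b)
t = (134/2.699)^(1/1.398)
t = 49.648018^(1/1.398)

16.3340 min


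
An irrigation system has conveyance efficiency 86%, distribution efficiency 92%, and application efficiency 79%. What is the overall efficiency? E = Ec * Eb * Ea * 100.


Ec = 0.86, Eb = 0.92, Ea = 0.79
E = 0.86 * 0.92 * 0.79 * 100 = 62.5048%

62.5048 %


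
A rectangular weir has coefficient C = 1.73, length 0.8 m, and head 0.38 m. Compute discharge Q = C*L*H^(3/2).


Q = C * L * H^(3/2) = 1.73 * 0.8 * 0.38^1.5 = 1.73 * 0.8 * 0.234248

0.3242 m^3/s


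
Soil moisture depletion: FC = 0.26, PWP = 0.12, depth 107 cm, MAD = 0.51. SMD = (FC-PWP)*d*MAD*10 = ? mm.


SMD = (FC - PWP) * d * MAD * 10
SMD = (0.26 - 0.12) * 107 * 0.51 * 10
SMD = 0.1400 * 107 * 0.51 * 10

76.3980 mm


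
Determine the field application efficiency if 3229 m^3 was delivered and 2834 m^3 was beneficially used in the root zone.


Ea = V_root / V_field * 100 = 2834 / 3229 * 100 = 87.7671%

87.7671 %


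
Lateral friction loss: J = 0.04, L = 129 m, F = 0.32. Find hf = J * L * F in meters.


hf = J * L * F = 0.04 * 129 * 0.32 = 1.6512 m

1.6512 m


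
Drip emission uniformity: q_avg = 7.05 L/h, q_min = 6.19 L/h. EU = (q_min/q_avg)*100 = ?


EU = (q_min/q_avg)*100 = (6.19/7.05)*100 = 87.8014%

87.8014 %


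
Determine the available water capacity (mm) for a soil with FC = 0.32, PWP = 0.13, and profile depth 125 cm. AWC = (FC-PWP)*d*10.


AWC = (FC - PWP) * d * 10
AWC = (0.32 - 0.13) * 125 * 10
AWC = 0.1900 * 125 * 10

237.5000 mm


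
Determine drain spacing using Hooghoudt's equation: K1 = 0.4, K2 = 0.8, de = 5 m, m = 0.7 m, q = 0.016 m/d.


S^2 = 8*K2*de*m/q + 4*K1*m^2/q
S^2 = 8*0.8*5*0.7/0.016 + 4*0.4*0.7^2/0.016
S = sqrt(1449.0000)

38.0657 m


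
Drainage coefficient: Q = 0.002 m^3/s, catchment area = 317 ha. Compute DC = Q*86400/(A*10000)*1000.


DC = Q * 86400 / (A * 10000) * 1000
DC = 0.002 * 86400 / (317 * 10000) * 1000
DC = 172800.0000 / 3170000

0.0545 mm/day


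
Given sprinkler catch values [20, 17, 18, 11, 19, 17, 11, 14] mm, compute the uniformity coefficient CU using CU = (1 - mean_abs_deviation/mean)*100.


mean = 15.875000 mm
MAD = 2.906250 mm
CU = (1 - 2.906250/15.875000)*100

81.6929 %


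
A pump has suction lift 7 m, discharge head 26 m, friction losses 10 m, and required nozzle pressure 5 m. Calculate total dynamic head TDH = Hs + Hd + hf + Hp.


TDH = Hs + Hd + hf + Hp = 7 + 26 + 10 + 5 = 48

48 m


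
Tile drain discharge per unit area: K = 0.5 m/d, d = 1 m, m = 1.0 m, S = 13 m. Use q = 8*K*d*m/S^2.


q = 8*K*d*m/S^2
q = 8*0.5*1*1.0/13^2
q = 4.0000 / 169

0.0237 m/d


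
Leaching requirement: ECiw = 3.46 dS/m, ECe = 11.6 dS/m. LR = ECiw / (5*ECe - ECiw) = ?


LR = ECiw / (5*ECe - ECiw)
LR = 3.46 / (5*11.6 - 3.46)
LR = 3.46 / 54.5400

0.0634


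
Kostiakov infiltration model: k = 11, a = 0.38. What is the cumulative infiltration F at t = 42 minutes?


F = k * t^a = 11 * 42^0.38
F = 11 * 4.138422

45.5226 mm


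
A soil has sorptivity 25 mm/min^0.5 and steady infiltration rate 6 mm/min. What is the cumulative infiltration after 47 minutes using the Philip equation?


F = S*sqrt(t) + A*t
F = 25*sqrt(47) + 6*47
F = 25*6.855655 + 282

453.3914 mm


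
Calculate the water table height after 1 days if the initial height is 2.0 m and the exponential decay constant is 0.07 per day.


m = m0 * exp(-k*t)
m = 2.0 * exp(-0.07 * 1)
m = 2.0 * exp(-0.0700)

1.8648 m


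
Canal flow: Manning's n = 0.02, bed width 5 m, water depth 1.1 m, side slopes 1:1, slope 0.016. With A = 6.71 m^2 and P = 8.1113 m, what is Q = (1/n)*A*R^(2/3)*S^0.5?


R = A/P = 6.71/8.1113 = 0.827241
Q = (1/0.02) * 6.71 * 0.827241^(2/3) * 0.016^0.5

37.3973 m^3/s


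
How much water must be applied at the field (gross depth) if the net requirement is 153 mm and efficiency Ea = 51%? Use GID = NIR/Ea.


Ea = 51% = 0.51
GID = NIR / Ea = 153 / 0.51 = 300.0000 mm

300.0000 mm


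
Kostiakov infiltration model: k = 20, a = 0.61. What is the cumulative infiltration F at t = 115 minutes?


F = k * t^a = 20 * 115^0.61
F = 20 * 18.072810

361.4562 mm


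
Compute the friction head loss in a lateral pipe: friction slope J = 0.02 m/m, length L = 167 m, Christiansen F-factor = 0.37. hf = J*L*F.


hf = J * L * F = 0.02 * 167 * 0.37 = 1.2358 m

1.2358 m


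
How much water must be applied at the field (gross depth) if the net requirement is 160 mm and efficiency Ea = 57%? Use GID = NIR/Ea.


Ea = 57% = 0.57
GID = NIR / Ea = 160 / 0.57 = 280.7018 mm

280.7018 mm


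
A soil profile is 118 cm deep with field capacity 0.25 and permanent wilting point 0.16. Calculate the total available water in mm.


AWC = (FC - PWP) * d * 10
AWC = (0.25 - 0.16) * 118 * 10
AWC = 0.0900 * 118 * 10

106.2000 mm


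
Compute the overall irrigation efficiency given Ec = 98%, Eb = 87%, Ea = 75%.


Ec = 0.98, Eb = 0.87, Ea = 0.75
E = 0.98 * 0.87 * 0.75 * 100 = 63.9450%

63.9450 %


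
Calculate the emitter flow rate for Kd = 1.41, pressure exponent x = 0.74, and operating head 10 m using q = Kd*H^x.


q = Kd * H^x = 1.41 * 10^0.74 = 1.41 * 5.495409

7.7485 L/h


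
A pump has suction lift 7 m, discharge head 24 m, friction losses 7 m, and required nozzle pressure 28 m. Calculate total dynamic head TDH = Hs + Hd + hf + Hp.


TDH = Hs + Hd + hf + Hp = 7 + 24 + 7 + 28 = 66

66 m


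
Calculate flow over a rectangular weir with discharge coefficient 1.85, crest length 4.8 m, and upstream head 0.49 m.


Q = C * L * H^(3/2) = 1.85 * 4.8 * 0.49^1.5 = 1.85 * 4.8 * 0.343000

3.0458 m^3/s


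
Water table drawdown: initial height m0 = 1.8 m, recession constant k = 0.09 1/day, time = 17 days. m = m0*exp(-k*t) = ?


m = m0 * exp(-k*t)
m = 1.8 * exp(-0.09 * 17)
m = 1.8 * exp(-1.5300)

0.3898 m


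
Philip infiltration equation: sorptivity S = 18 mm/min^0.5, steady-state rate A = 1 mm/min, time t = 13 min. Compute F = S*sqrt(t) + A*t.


F = S*sqrt(t) + A*t
F = 18*sqrt(13) + 1*13
F = 18*3.605551 + 13

77.8999 mm


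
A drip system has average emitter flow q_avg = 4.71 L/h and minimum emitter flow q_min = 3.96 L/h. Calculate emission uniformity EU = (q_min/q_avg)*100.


EU = (q_min/q_avg)*100 = (3.96/4.71)*100 = 84.0764%

84.0764 %


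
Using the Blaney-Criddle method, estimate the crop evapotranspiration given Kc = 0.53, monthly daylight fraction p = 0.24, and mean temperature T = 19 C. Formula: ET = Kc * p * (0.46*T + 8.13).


ET = Kc * p * (0.46*T + 8.13)
ET = 0.53 * 0.24 * (0.46*19 + 8.13)
ET = 0.53 * 0.24 * 16.8700

2.1459 mm/day


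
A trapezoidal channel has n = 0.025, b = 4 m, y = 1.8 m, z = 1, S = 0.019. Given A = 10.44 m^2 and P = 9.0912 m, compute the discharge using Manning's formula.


R = A/P = 10.44/9.0912 = 1.148363
Q = (1/0.025) * 10.44 * 1.148363^(2/3) * 0.019^0.5

63.1234 m^3/s


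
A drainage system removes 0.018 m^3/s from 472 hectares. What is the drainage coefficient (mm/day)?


DC = Q * 86400 / (A * 10000) * 1000
DC = 0.018 * 86400 / (472 * 10000) * 1000
DC = 1555200.0000 / 4720000

0.3295 mm/day


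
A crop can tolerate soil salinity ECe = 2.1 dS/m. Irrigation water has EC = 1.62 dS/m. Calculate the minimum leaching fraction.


LR = ECiw / (5*ECe - ECiw)
LR = 1.62 / (5*2.1 - 1.62)
LR = 1.62 / 8.8800

0.1824


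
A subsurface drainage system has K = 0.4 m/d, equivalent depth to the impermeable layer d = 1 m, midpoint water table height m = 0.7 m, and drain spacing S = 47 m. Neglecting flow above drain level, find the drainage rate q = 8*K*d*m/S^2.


q = 8*K*d*m/S^2
q = 8*0.4*1*0.7/47^2
q = 2.2400 / 2209

0.0010 m/d


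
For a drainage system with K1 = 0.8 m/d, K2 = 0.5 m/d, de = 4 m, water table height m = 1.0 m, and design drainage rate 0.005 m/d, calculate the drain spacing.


S^2 = 8*K2*de*m/q + 4*K1*m^2/q
S^2 = 8*0.5*4*1.0/0.005 + 4*0.8*1.0^2/0.005
S = sqrt(3840.0000)

61.9677 m


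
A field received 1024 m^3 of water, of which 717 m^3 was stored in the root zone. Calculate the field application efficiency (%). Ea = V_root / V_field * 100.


Ea = V_root / V_field * 100 = 717 / 1024 * 100 = 70.0195%

70.0195 %


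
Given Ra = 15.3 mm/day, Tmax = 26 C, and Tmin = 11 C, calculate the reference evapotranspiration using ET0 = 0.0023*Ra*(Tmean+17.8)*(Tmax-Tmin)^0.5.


Tmean = (Tmax + Tmin)/2 = (26 + 11)/2 = 18.5
ET0 = 0.0023 * 15.3 * (18.5 + 17.8) * sqrt(26 - 11)
ET0 = 0.0023 * 15.3 * 36.3 * 3.872983

4.9473 mm/day


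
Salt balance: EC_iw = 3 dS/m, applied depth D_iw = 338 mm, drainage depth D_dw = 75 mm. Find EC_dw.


EC_dw = EC_iw * D_iw / D_dw
EC_dw = 3 * 338 / 75
EC_dw = 1014 / 75

13.5200 dS/m


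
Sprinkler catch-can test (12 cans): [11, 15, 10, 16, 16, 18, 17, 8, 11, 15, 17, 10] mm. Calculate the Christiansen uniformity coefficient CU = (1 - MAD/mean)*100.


mean = 13.666667 mm
MAD = 3.055556 mm
CU = (1 - 3.055556/13.666667)*100

77.6423 %


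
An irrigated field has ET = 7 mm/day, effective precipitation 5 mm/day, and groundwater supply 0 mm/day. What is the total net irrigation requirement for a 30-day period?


Daily deficit = ET - Pe - GW = 7 - 5 - 0 = 2 mm/day
NIR = 2 * 30 = 60 mm

60.0000 mm


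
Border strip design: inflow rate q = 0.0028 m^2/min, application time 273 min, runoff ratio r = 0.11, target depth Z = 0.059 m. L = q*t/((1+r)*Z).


L = q*t/((1+r)*Z)
L = 0.0028*273/((1+0.11)*0.059)
L = 0.7644/0.06549

11.6720 m


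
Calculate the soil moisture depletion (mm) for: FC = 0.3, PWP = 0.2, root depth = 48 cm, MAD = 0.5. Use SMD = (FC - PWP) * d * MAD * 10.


SMD = (FC - PWP) * d * MAD * 10
SMD = (0.3 - 0.2) * 48 * 0.5 * 10
SMD = 0.1000 * 48 * 0.5 * 10

24.0000 mm


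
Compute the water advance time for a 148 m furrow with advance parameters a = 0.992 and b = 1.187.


t = (L/a)^(1/b)
t = (148/0.992)^(1/1.187)
t = 149.193548^(1/1.187)

67.8106 min


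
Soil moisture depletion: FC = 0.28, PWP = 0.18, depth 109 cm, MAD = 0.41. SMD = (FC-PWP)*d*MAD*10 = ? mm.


SMD = (FC - PWP) * d * MAD * 10
SMD = (0.28 - 0.18) * 109 * 0.41 * 10
SMD = 0.1000 * 109 * 0.41 * 10

44.6900 mm


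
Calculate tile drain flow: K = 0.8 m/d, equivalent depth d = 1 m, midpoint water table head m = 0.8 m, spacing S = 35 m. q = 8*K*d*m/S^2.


q = 8*K*d*m/S^2
q = 8*0.8*1*0.8/35^2
q = 5.1200 / 1225

0.0042 m/d


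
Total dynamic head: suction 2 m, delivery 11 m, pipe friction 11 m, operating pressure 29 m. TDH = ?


TDH = Hs + Hd + hf + Hp = 2 + 11 + 11 + 29 = 53

53 m


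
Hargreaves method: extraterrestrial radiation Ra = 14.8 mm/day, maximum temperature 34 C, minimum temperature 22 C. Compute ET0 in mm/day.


Tmean = (Tmax + Tmin)/2 = (34 + 22)/2 = 28.0
ET0 = 0.0023 * 14.8 * (28.0 + 17.8) * sqrt(34 - 22)
ET0 = 0.0023 * 14.8 * 45.8 * 3.464102

5.4006 mm/day


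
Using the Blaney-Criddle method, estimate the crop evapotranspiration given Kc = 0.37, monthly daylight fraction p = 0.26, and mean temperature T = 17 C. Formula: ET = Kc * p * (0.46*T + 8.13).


ET = Kc * p * (0.46*T + 8.13)
ET = 0.37 * 0.26 * (0.46*17 + 8.13)
ET = 0.37 * 0.26 * 15.9500

1.5344 mm/day


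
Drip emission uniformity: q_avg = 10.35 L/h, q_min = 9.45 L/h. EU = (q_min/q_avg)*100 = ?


EU = (q_min/q_avg)*100 = (9.45/10.35)*100 = 91.3043%

91.3043 %


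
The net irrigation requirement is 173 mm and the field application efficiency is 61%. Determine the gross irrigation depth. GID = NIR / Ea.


Ea = 61% = 0.61
GID = NIR / Ea = 173 / 0.61 = 283.6066 mm

283.6066 mm


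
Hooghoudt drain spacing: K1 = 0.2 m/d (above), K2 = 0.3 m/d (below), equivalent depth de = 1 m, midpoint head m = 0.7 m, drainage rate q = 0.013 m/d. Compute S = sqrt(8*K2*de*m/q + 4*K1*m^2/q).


S^2 = 8*K2*de*m/q + 4*K1*m^2/q
S^2 = 8*0.3*1*0.7/0.013 + 4*0.2*0.7^2/0.013
S = sqrt(159.3846)

12.6248 m


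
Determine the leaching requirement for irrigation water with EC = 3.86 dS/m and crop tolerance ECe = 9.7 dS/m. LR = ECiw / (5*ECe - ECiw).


LR = ECiw / (5*ECe - ECiw)
LR = 3.86 / (5*9.7 - 3.86)
LR = 3.86 / 44.6400

0.0865


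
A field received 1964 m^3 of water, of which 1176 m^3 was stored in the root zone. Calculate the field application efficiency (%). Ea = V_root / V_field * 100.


Ea = V_root / V_field * 100 = 1176 / 1964 * 100 = 59.8778%

59.8778 %


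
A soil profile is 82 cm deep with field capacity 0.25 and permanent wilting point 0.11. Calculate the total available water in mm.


AWC = (FC - PWP) * d * 10
AWC = (0.25 - 0.11) * 82 * 10
AWC = 0.1400 * 82 * 10

114.8000 mm


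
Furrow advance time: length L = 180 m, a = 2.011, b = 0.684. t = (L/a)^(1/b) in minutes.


t = (L/a)^(1/b)
t = (180/2.011)^(1/0.684)
t = 89.507708^(1/0.684)

713.8338 min


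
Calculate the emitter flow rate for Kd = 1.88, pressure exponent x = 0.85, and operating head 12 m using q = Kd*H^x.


q = Kd * H^x = 1.88 * 12^0.85 = 1.88 * 8.266165

15.5404 L/h


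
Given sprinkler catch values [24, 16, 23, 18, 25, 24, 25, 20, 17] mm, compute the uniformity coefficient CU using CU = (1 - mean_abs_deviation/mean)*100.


mean = 21.333333 mm
MAD = 3.185185 mm
CU = (1 - 3.185185/21.333333)*100

85.0694 %


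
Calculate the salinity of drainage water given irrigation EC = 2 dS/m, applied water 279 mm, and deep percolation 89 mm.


EC_dw = EC_iw * D_iw / D_dw
EC_dw = 2 * 279 / 89
EC_dw = 558 / 89

6.2697 dS/m


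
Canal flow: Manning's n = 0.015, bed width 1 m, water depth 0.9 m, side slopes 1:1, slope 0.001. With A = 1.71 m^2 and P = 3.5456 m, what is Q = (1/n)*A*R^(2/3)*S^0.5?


R = A/P = 1.71/3.5456 = 0.482288
Q = (1/0.015) * 1.71 * 0.482288^(2/3) * 0.001^0.5

2.2171 m^3/s


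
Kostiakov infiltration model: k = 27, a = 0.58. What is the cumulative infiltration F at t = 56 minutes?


F = k * t^a = 27 * 56^0.58
F = 27 * 10.326403

278.8129 mm


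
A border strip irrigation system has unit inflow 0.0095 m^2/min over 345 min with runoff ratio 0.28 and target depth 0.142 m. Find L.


L = q*t/((1+r)*Z)
L = 0.0095*345/((1+0.28)*0.142)
L = 3.2775/0.18176

18.0320 m


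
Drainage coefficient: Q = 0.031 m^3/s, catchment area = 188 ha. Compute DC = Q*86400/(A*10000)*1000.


DC = Q * 86400 / (A * 10000) * 1000
DC = 0.031 * 86400 / (188 * 10000) * 1000
DC = 2678400.0000 / 1880000

1.4247 mm/day


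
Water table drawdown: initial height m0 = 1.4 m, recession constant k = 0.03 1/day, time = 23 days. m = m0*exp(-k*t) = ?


m = m0 * exp(-k*t)
m = 1.4 * exp(-0.03 * 23)
m = 1.4 * exp(-0.6900)

0.7022 m


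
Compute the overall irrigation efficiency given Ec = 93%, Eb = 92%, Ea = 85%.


Ec = 0.93, Eb = 0.92, Ea = 0.85
E = 0.93 * 0.92 * 0.85 * 100 = 72.7260%

72.7260 %


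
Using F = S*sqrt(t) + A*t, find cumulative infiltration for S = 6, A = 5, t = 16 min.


F = S*sqrt(t) + A*t
F = 6*sqrt(16) + 5*16
F = 6*4.000000 + 80

104.0000 mm


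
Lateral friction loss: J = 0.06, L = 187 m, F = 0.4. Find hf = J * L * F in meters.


hf = J * L * F = 0.06 * 187 * 0.4 = 4.4880 m

4.4880 m


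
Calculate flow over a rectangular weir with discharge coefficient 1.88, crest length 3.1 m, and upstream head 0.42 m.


Q = C * L * H^(3/2) = 1.88 * 3.1 * 0.42^1.5 = 1.88 * 3.1 * 0.272191

1.5863 m^3/s


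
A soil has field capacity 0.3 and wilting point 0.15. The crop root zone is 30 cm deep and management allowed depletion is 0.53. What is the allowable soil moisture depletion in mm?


SMD = (FC - PWP) * d * MAD * 10
SMD = (0.3 - 0.15) * 30 * 0.53 * 10
SMD = 0.1500 * 30 * 0.53 * 10

23.8500 mm


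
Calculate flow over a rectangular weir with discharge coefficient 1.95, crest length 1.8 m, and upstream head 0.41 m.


Q = C * L * H^(3/2) = 1.95 * 1.8 * 0.41^1.5 = 1.95 * 1.8 * 0.262528

0.9215 m^3/s


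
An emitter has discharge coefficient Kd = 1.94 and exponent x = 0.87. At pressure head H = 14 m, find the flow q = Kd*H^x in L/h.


q = Kd * H^x = 1.94 * 14^0.87 = 1.94 * 9.934166

19.2723 L/h


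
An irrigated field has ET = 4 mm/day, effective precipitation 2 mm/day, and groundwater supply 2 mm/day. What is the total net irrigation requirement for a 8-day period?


Daily deficit = ET - Pe - GW = 4 - 2 - 2 = 0 mm/day
NIR = 0 * 8 = 0 mm

0 mm


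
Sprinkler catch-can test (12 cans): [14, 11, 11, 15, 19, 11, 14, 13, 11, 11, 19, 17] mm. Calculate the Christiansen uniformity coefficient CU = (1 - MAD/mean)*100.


mean = 13.833333 mm
MAD = 2.500000 mm
CU = (1 - 2.500000/13.833333)*100

81.9277 %


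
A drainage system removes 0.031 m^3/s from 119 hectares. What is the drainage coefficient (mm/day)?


DC = Q * 86400 / (A * 10000) * 1000
DC = 0.031 * 86400 / (119 * 10000) * 1000
DC = 2678400.0000 / 1190000

2.2508 mm/day


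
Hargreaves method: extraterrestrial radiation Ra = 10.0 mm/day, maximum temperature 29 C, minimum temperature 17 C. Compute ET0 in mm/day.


Tmean = (Tmax + Tmin)/2 = (29 + 17)/2 = 23.0
ET0 = 0.0023 * 10.0 * (23.0 + 17.8) * sqrt(29 - 17)
ET0 = 0.0023 * 10.0 * 40.8 * 3.464102

3.2507 mm/day


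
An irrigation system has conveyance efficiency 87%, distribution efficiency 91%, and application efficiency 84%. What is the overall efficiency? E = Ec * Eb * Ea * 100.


Ec = 0.87, Eb = 0.91, Ea = 0.84
E = 0.87 * 0.91 * 0.84 * 100 = 66.5028%

66.5028 %


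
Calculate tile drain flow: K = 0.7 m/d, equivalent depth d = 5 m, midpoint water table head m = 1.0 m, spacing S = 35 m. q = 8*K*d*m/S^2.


q = 8*K*d*m/S^2
q = 8*0.7*5*1.0/35^2
q = 28.0000 / 1225

0.0229 m/d


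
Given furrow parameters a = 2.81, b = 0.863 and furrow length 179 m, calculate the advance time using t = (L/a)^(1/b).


t = (L/a)^(1/b)
t = (179/2.81)^(1/0.863)
t = 63.701068^(1/0.863)

123.1835 min


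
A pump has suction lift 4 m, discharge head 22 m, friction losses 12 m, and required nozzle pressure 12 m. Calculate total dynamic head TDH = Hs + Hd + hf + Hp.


TDH = Hs + Hd + hf + Hp = 4 + 22 + 12 + 12 = 50

50 m


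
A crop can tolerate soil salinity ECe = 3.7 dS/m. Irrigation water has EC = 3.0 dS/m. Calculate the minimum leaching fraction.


LR = ECiw / (5*ECe - ECiw)
LR = 3.0 / (5*3.7 - 3.0)
LR = 3.0 / 15.5000

0.1935


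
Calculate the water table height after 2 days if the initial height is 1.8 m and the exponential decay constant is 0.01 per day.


m = m0 * exp(-k*t)
m = 1.8 * exp(-0.01 * 2)
m = 1.8 * exp(-0.0200)

1.7644 m


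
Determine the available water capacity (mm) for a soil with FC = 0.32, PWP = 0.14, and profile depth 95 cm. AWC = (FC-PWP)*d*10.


AWC = (FC - PWP) * d * 10
AWC = (0.32 - 0.14) * 95 * 10
AWC = 0.1800 * 95 * 10

171.0000 mm


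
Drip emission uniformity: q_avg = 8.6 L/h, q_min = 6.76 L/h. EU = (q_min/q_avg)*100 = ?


EU = (q_min/q_avg)*100 = (6.76/8.6)*100 = 78.6047%

78.6047 %


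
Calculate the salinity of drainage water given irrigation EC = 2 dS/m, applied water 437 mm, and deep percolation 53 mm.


EC_dw = EC_iw * D_iw / D_dw
EC_dw = 2 * 437 / 53
EC_dw = 874 / 53

16.4906 dS/m


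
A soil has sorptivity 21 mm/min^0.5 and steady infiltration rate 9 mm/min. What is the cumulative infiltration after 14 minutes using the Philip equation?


F = S*sqrt(t) + A*t
F = 21*sqrt(14) + 9*14
F = 21*3.741657 + 126

204.5748 mm


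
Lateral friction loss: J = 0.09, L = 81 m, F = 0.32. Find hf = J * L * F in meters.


hf = J * L * F = 0.09 * 81 * 0.32 = 2.3328 m

2.3328 m


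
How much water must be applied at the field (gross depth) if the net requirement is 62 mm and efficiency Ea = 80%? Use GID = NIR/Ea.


Ea = 80% = 0.8
GID = NIR / Ea = 62 / 0.8 = 77.5000 mm

77.5000 mm


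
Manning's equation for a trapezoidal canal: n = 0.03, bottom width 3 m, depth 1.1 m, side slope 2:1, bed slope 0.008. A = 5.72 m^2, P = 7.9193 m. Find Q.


R = A/P = 5.72/7.9193 = 0.722286
Q = (1/0.03) * 5.72 * 0.722286^(2/3) * 0.008^0.5

13.7286 m^3/s


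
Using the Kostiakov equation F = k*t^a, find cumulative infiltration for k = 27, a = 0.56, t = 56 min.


F = k * t^a = 27 * 56^0.56
F = 27 * 9.527639

257.2463 mm


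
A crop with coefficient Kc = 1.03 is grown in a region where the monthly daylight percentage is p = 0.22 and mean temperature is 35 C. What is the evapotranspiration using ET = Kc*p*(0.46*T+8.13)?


ET = Kc * p * (0.46*T + 8.13)
ET = 1.03 * 0.22 * (0.46*35 + 8.13)
ET = 1.03 * 0.22 * 24.2300

5.4905 mm/day


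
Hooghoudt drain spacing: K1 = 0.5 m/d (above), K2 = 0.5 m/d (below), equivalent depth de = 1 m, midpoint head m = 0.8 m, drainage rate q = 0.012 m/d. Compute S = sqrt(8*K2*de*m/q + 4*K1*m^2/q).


S^2 = 8*K2*de*m/q + 4*K1*m^2/q
S^2 = 8*0.5*1*0.8/0.012 + 4*0.5*0.8^2/0.012
S = sqrt(373.3333)

19.3218 m


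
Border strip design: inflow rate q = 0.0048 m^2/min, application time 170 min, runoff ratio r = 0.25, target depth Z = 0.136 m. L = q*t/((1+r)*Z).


L = q*t/((1+r)*Z)
L = 0.0048*170/((1+0.25)*0.136)
L = 0.816/0.17

4.8000 m


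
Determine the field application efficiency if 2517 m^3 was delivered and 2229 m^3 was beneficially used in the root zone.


Ea = V_root / V_field * 100 = 2229 / 2517 * 100 = 88.5578%

88.5578 %


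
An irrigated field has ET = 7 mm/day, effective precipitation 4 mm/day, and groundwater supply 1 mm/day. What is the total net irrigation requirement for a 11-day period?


Daily deficit = ET - Pe - GW = 7 - 4 - 1 = 2 mm/day
NIR = 2 * 11 = 22 mm

22.0000 mm


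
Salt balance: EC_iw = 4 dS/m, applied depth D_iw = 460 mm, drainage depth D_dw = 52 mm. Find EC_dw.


EC_dw = EC_iw * D_iw / D_dw
EC_dw = 4 * 460 / 52
EC_dw = 1840 / 52

35.3846 dS/m


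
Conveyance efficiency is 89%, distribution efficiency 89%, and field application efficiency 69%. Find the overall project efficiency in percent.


Ec = 0.89, Eb = 0.89, Ea = 0.69
E = 0.89 * 0.89 * 0.69 * 100 = 54.6549%

54.6549 %


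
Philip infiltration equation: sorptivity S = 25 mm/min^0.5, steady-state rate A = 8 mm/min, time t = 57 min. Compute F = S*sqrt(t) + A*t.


F = S*sqrt(t) + A*t
F = 25*sqrt(57) + 8*57
F = 25*7.549834 + 456

644.7459 mm


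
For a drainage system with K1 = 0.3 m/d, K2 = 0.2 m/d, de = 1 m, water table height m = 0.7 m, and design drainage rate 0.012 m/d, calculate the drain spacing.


S^2 = 8*K2*de*m/q + 4*K1*m^2/q
S^2 = 8*0.2*1*0.7/0.012 + 4*0.3*0.7^2/0.012
S = sqrt(142.3333)

11.9304 m


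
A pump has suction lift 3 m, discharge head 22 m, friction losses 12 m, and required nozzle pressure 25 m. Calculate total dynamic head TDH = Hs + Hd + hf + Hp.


TDH = Hs + Hd + hf + Hp = 3 + 22 + 12 + 25 = 62

62 m


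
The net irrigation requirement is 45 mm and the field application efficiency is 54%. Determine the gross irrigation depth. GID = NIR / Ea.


Ea = 54% = 0.54
GID = NIR / Ea = 45 / 0.54 = 83.3333 mm

83.3333 mm


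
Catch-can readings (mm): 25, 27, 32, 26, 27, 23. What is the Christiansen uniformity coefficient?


mean = 26.666667 mm
MAD = 2.000000 mm
CU = (1 - 2.000000/26.666667)*100

92.5000 %


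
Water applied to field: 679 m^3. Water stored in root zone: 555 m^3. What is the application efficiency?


Ea = V_root / V_field * 100 = 555 / 679 * 100 = 81.7378%

81.7378 %


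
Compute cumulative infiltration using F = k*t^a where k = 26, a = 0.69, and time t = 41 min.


F = k * t^a = 26 * 41^0.69
F = 26 * 12.966443

337.1275 mm


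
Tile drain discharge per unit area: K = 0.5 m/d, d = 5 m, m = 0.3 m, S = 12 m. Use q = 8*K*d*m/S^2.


q = 8*K*d*m/S^2
q = 8*0.5*5*0.3/12^2
q = 6.0000 / 144

0.0417 m/d


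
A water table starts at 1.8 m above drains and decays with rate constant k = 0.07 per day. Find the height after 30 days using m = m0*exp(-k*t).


m = m0 * exp(-k*t)
m = 1.8 * exp(-0.07 * 30)
m = 1.8 * exp(-2.1000)

0.2204 m


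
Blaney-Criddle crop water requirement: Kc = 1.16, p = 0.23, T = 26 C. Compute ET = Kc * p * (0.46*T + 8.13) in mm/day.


ET = Kc * p * (0.46*T + 8.13)
ET = 1.16 * 0.23 * (0.46*26 + 8.13)
ET = 1.16 * 0.23 * 20.0900

5.3600 mm/day


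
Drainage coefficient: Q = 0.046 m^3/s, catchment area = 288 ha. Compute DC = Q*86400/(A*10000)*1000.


DC = Q * 86400 / (A * 10000) * 1000
DC = 0.046 * 86400 / (288 * 10000) * 1000
DC = 3974400.0000 / 2880000

1.3800 mm/day


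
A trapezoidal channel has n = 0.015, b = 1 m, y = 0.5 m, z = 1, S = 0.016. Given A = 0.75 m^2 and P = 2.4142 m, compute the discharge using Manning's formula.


R = A/P = 0.75/2.4142 = 0.310662
Q = (1/0.015) * 0.75 * 0.310662^(2/3) * 0.016^0.5

2.9011 m^3/s


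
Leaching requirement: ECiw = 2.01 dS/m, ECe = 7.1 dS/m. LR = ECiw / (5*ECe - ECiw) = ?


LR = ECiw / (5*ECe - ECiw)
LR = 2.01 / (5*7.1 - 2.01)
LR = 2.01 / 33.4900

0.0600


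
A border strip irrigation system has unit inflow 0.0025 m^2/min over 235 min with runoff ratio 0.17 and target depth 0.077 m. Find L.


L = q*t/((1+r)*Z)
L = 0.0025*235/((1+0.17)*0.077)
L = 0.5875/0.09009

6.5213 m


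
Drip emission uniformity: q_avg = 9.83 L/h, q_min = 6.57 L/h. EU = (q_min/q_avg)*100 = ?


EU = (q_min/q_avg)*100 = (6.57/9.83)*100 = 66.8362%

66.8362 %


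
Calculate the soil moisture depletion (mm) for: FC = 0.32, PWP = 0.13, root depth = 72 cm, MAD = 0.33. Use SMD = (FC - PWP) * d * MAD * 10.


SMD = (FC - PWP) * d * MAD * 10
SMD = (0.32 - 0.13) * 72 * 0.33 * 10
SMD = 0.1900 * 72 * 0.33 * 10

45.1440 mm


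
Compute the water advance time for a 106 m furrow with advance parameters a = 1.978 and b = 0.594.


t = (L/a)^(1/b)
t = (106/1.978)^(1/0.594)
t = 53.589484^(1/0.594)

814.5324 min


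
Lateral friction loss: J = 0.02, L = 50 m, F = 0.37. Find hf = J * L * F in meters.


hf = J * L * F = 0.02 * 50 * 0.37 = 0.3700 m

0.3700 m


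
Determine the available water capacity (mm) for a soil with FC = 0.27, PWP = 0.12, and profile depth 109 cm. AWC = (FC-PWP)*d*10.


AWC = (FC - PWP) * d * 10
AWC = (0.27 - 0.12) * 109 * 10
AWC = 0.1500 * 109 * 10

163.5000 mm


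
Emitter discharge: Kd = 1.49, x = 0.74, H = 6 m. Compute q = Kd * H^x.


q = Kd * H^x = 1.49 * 6^0.74 = 1.49 * 3.765580

5.6107 L/h


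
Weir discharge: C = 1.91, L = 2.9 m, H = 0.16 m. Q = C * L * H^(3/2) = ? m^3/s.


Q = C * L * H^(3/2) = 1.91 * 2.9 * 0.16^1.5 = 1.91 * 2.9 * 0.064000

0.3545 m^3/s


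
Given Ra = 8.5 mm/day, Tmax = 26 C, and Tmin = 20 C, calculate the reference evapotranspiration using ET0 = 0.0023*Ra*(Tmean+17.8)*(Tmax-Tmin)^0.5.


Tmean = (Tmax + Tmin)/2 = (26 + 20)/2 = 23.0
ET0 = 0.0023 * 8.5 * (23.0 + 17.8) * sqrt(26 - 20)
ET0 = 0.0023 * 8.5 * 40.8 * 2.449490

1.9538 mm/day


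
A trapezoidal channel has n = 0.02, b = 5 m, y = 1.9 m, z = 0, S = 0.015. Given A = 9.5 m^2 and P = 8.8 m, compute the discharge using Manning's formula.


R = A/P = 9.5/8.8 = 1.079545
Q = (1/0.02) * 9.5 * 1.079545^(2/3) * 0.015^0.5

61.2209 m^3/s


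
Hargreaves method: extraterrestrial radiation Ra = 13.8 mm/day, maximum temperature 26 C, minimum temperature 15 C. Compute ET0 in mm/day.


Tmean = (Tmax + Tmin)/2 = (26 + 15)/2 = 20.5
ET0 = 0.0023 * 13.8 * (20.5 + 17.8) * sqrt(26 - 15)
ET0 = 0.0023 * 13.8 * 38.3 * 3.316625

4.0318 mm/day


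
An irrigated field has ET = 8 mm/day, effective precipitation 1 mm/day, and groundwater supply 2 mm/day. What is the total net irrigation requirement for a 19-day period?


Daily deficit = ET - Pe - GW = 8 - 1 - 2 = 5 mm/day
NIR = 5 * 19 = 95 mm

95.0000 mm


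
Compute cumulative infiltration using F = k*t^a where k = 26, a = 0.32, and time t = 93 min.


F = k * t^a = 26 * 93^0.32
F = 26 * 4.264956

110.8889 mm


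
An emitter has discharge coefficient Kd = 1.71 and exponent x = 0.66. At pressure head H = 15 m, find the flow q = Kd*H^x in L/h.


q = Kd * H^x = 1.71 * 15^0.66 = 1.71 * 5.973381

10.2145 L/h


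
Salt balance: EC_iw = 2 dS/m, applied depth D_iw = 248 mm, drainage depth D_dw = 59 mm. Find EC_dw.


EC_dw = EC_iw * D_iw / D_dw
EC_dw = 2 * 248 / 59
EC_dw = 496 / 59

8.4068 dS/m


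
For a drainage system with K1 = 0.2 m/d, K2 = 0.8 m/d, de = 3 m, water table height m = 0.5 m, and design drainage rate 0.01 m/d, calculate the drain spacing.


S^2 = 8*K2*de*m/q + 4*K1*m^2/q
S^2 = 8*0.8*3*0.5/0.01 + 4*0.2*0.5^2/0.01
S = sqrt(980.0000)

31.3050 m


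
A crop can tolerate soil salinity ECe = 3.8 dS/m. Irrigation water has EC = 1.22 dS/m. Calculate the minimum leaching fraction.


LR = ECiw / (5*ECe - ECiw)
LR = 1.22 / (5*3.8 - 1.22)
LR = 1.22 / 17.7800

0.0686


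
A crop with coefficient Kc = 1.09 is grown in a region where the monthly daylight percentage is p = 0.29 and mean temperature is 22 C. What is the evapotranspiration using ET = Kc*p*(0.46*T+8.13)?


ET = Kc * p * (0.46*T + 8.13)
ET = 1.09 * 0.29 * (0.46*22 + 8.13)
ET = 1.09 * 0.29 * 18.2500

5.7688 mm/day


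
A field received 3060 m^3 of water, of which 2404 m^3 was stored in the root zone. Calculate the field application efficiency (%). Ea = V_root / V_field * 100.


Ea = V_root / V_field * 100 = 2404 / 3060 * 100 = 78.5621%

78.5621 %


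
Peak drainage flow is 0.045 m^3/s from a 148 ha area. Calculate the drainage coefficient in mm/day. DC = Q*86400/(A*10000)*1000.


DC = Q * 86400 / (A * 10000) * 1000
DC = 0.045 * 86400 / (148 * 10000) * 1000
DC = 3888000.0000 / 1480000

2.6270 mm/day


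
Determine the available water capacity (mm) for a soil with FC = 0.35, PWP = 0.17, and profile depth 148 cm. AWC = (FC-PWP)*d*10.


AWC = (FC - PWP) * d * 10
AWC = (0.35 - 0.17) * 148 * 10
AWC = 0.1800 * 148 * 10

266.4000 mm


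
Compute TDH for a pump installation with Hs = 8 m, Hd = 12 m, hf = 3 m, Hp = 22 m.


TDH = Hs + Hd + hf + Hp = 8 + 12 + 3 + 22 = 45

45 m


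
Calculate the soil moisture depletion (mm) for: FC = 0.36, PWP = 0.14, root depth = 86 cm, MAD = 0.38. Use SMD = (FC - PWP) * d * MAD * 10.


SMD = (FC - PWP) * d * MAD * 10
SMD = (0.36 - 0.14) * 86 * 0.38 * 10
SMD = 0.2200 * 86 * 0.38 * 10

71.8960 mm


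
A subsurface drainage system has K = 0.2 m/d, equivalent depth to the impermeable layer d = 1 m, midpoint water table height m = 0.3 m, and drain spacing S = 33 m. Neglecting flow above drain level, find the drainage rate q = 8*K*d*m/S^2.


q = 8*K*d*m/S^2
q = 8*0.2*1*0.3/33^2
q = 0.4800 / 1089

4.4077e-04 m/d


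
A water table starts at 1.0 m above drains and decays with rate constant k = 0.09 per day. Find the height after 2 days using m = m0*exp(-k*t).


m = m0 * exp(-k*t)
m = 1.0 * exp(-0.09 * 2)
m = 1.0 * exp(-0.1800)

0.8353 m


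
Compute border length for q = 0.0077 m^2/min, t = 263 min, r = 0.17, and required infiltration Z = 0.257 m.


L = q*t/((1+r)*Z)
L = 0.0077*263/((1+0.17)*0.257)
L = 2.0251/0.30069

6.7348 m


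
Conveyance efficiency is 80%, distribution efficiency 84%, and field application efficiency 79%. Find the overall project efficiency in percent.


Ec = 0.8, Eb = 0.84, Ea = 0.79
E = 0.8 * 0.84 * 0.79 * 100 = 53.0880%

53.0880 %


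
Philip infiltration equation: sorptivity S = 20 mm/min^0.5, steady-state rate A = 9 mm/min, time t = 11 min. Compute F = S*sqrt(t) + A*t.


F = S*sqrt(t) + A*t
F = 20*sqrt(11) + 9*11
F = 20*3.316625 + 99

165.3325 mm


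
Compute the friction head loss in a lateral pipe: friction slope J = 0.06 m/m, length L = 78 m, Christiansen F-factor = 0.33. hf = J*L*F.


hf = J * L * F = 0.06 * 78 * 0.33 = 1.5444 m

1.5444 m


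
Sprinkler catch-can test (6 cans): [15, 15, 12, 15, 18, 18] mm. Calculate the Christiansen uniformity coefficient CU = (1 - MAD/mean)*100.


mean = 15.500000 mm
MAD = 1.666667 mm
CU = (1 - 1.666667/15.500000)*100

89.2473 %


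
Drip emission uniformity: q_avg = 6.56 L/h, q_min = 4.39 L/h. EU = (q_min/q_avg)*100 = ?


EU = (q_min/q_avg)*100 = (4.39/6.56)*100 = 66.9207%

66.9207 %


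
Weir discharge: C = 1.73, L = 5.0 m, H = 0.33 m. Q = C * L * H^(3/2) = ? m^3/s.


Q = C * L * H^(3/2) = 1.73 * 5.0 * 0.33^1.5 = 1.73 * 5.0 * 0.189571

1.6398 m^3/s


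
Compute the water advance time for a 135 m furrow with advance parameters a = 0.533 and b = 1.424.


t = (L/a)^(1/b)
t = (135/0.533)^(1/1.424)
t = 253.283302^(1/1.424)

48.7445 min


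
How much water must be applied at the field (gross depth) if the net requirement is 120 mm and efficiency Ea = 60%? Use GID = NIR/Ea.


Ea = 60% = 0.6
GID = NIR / Ea = 120 / 0.6 = 200.0000 mm

200.0000 mm


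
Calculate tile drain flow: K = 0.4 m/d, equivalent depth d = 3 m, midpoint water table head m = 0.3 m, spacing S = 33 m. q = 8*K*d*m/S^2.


q = 8*K*d*m/S^2
q = 8*0.4*3*0.3/33^2
q = 2.8800 / 1089

0.0026 m/d


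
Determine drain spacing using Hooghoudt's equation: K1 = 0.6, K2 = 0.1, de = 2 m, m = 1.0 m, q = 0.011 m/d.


S^2 = 8*K2*de*m/q + 4*K1*m^2/q
S^2 = 8*0.1*2*1.0/0.011 + 4*0.6*1.0^2/0.011
S = sqrt(363.6364)

19.0693 m


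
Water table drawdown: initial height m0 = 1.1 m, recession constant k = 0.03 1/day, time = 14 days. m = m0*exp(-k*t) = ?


m = m0 * exp(-k*t)
m = 1.1 * exp(-0.03 * 14)
m = 1.1 * exp(-0.4200)

0.7228 m


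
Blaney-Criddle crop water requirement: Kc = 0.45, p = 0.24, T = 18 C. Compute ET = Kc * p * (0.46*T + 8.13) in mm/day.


ET = Kc * p * (0.46*T + 8.13)
ET = 0.45 * 0.24 * (0.46*18 + 8.13)
ET = 0.45 * 0.24 * 16.4100

1.7723 mm/day


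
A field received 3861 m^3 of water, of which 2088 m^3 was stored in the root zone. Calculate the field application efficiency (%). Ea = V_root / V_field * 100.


Ea = V_root / V_field * 100 = 2088 / 3861 * 100 = 54.0793%

54.0793 %


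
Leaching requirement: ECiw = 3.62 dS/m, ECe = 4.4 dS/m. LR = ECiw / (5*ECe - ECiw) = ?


LR = ECiw / (5*ECe - ECiw)
LR = 3.62 / (5*4.4 - 3.62)
LR = 3.62 / 18.3800

0.1970


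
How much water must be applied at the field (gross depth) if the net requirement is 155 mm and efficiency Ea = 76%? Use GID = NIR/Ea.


Ea = 76% = 0.76
GID = NIR / Ea = 155 / 0.76 = 203.9474 mm

203.9474 mm


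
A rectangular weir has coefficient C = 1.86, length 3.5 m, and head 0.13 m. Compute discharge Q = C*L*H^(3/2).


Q = C * L * H^(3/2) = 1.86 * 3.5 * 0.13^1.5 = 1.86 * 3.5 * 0.046872

0.3051 m^3/s


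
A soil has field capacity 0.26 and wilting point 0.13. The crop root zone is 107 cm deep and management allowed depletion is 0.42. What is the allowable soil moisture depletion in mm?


SMD = (FC - PWP) * d * MAD * 10
SMD = (0.26 - 0.13) * 107 * 0.42 * 10
SMD = 0.1300 * 107 * 0.42 * 10

58.4220 mm


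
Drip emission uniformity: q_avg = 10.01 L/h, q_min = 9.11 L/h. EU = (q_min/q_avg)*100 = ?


EU = (q_min/q_avg)*100 = (9.11/10.01)*100 = 91.0090%

91.0090 %


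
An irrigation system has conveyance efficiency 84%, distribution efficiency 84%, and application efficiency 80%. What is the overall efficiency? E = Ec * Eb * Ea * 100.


Ec = 0.84, Eb = 0.84, Ea = 0.8
E = 0.84 * 0.84 * 0.8 * 100 = 56.4480%

56.4480 %


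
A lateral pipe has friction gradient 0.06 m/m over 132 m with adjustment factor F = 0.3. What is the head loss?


hf = J * L * F = 0.06 * 132 * 0.3 = 2.3760 m

2.3760 m


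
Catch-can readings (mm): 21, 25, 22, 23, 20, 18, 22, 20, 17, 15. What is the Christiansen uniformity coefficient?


mean = 20.300000 mm
MAD = 2.300000 mm
CU = (1 - 2.300000/20.300000)*100

88.6700 %


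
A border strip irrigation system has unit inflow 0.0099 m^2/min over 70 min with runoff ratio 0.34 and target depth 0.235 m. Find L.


L = q*t/((1+r)*Z)
L = 0.0099*70/((1+0.34)*0.235)
L = 0.693/0.3149

2.2007 m


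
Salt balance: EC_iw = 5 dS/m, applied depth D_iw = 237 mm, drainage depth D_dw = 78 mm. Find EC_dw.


EC_dw = EC_iw * D_iw / D_dw
EC_dw = 5 * 237 / 78
EC_dw = 1185 / 78

15.1923 dS/m


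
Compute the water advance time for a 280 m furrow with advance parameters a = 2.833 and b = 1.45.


t = (L/a)^(1/b)
t = (280/2.833)^(1/1.45)
t = 98.835157^(1/1.45)

23.7575 min


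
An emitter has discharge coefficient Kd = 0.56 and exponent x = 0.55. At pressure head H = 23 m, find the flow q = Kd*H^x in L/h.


q = Kd * H^x = 0.56 * 23^0.55 = 0.56 * 5.609838

3.1415 L/h


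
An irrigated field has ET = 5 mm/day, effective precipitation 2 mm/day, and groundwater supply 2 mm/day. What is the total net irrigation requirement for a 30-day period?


Daily deficit = ET - Pe - GW = 5 - 2 - 2 = 1 mm/day
NIR = 1 * 30 = 30 mm

30.0000 mm


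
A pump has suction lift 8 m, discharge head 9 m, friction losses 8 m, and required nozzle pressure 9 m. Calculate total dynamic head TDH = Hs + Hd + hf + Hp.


TDH = Hs + Hd + hf + Hp = 8 + 9 + 8 + 9 = 34

34 m


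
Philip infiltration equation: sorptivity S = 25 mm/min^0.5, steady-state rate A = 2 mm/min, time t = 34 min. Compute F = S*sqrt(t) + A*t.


F = S*sqrt(t) + A*t
F = 25*sqrt(34) + 2*34
F = 25*5.830952 + 68

213.7738 mm


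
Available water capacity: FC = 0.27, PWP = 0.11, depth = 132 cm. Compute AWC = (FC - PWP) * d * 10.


AWC = (FC - PWP) * d * 10
AWC = (0.27 - 0.11) * 132 * 10
AWC = 0.1600 * 132 * 10

211.2000 mm


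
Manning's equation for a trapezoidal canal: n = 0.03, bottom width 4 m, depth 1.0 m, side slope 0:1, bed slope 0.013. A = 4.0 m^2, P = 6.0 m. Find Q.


R = A/P = 4.0/6.0 = 0.666667
Q = (1/0.03) * 4.0 * 0.666667^(2/3) * 0.013^0.5

11.6016 m^3/s


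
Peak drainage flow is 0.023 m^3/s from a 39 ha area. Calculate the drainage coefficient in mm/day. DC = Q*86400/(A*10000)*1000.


DC = Q * 86400 / (A * 10000) * 1000
DC = 0.023 * 86400 / (39 * 10000) * 1000
DC = 1987200.0000 / 390000

5.0954 mm/day


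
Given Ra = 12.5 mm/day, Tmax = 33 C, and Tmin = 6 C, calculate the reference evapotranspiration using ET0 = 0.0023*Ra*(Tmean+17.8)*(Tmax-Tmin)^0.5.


Tmean = (Tmax + Tmin)/2 = (33 + 6)/2 = 19.5
ET0 = 0.0023 * 12.5 * (19.5 + 17.8) * sqrt(33 - 6)
ET0 = 0.0023 * 12.5 * 37.3 * 5.196152

5.5722 mm/day


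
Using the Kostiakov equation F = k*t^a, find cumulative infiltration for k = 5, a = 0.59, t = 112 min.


F = k * t^a = 5 * 112^0.59
F = 5 * 16.182240

80.9112 mm


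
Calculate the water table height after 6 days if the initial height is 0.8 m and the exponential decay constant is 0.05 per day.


m = m0 * exp(-k*t)
m = 0.8 * exp(-0.05 * 6)
m = 0.8 * exp(-0.3000)

0.5927 m


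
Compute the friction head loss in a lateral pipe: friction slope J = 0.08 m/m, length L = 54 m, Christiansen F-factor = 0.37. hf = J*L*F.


hf = J * L * F = 0.08 * 54 * 0.37 = 1.5984 m

1.5984 m


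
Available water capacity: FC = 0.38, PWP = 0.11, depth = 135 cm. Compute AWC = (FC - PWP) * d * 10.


AWC = (FC - PWP) * d * 10
AWC = (0.38 - 0.11) * 135 * 10
AWC = 0.2700 * 135 * 10

364.5000 mm


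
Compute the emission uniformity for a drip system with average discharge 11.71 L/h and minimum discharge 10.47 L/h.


EU = (q_min/q_avg)*100 = (10.47/11.71)*100 = 89.4108%

89.4108 %


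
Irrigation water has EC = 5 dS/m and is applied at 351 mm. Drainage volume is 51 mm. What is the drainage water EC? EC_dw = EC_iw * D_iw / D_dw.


EC_dw = EC_iw * D_iw / D_dw
EC_dw = 5 * 351 / 51
EC_dw = 1755 / 51

34.4118 dS/m
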